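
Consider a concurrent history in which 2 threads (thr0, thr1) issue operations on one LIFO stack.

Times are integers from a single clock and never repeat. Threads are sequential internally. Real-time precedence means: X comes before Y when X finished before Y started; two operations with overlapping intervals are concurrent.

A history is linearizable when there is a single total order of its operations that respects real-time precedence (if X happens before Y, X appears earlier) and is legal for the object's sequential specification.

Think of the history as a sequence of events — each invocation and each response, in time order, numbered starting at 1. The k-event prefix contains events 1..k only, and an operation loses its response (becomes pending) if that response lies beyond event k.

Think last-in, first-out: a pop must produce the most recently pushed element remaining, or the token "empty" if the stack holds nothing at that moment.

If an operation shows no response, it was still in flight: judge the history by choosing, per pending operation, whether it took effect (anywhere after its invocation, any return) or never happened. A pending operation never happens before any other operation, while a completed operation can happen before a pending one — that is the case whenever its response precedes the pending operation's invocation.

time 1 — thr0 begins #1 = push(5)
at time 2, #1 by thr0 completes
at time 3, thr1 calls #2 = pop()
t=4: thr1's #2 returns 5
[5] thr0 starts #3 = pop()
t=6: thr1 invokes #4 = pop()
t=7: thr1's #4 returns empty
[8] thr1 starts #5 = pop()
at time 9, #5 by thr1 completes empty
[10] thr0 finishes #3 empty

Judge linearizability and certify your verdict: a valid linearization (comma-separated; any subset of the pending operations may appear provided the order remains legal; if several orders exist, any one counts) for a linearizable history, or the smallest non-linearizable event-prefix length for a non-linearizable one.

linearizable — witness: #1, #2, #3, #4, #5

after step 1 (#1 push(5)): stack <5>
after step 2 (#2 pop() → 5): stack <>
after step 3 (#3 pop() → empty): stack <>
after step 4 (#4 pop() → empty): stack <>
after step 5 (#5 pop() → empty): stack <>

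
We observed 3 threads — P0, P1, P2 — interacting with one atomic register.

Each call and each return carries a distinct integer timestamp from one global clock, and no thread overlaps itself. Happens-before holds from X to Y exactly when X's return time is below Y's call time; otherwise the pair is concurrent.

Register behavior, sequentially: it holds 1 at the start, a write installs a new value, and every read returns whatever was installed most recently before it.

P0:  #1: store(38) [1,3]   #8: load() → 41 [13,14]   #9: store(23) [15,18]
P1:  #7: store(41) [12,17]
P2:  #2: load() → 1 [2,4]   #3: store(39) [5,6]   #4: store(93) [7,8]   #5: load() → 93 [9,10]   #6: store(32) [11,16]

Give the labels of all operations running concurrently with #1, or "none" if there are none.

#1 spans [1,3]: anything still running between times 1 and 3 counts as concurrent
#2 [2,4]: concurrent
#3 [5,6]: after
#4 [7,8]: after
#5 [9,10]: after
#6 [11,16]: after
#7 [12,17]: after
#8 [13,14]: after
#9 [15,18]: after

#2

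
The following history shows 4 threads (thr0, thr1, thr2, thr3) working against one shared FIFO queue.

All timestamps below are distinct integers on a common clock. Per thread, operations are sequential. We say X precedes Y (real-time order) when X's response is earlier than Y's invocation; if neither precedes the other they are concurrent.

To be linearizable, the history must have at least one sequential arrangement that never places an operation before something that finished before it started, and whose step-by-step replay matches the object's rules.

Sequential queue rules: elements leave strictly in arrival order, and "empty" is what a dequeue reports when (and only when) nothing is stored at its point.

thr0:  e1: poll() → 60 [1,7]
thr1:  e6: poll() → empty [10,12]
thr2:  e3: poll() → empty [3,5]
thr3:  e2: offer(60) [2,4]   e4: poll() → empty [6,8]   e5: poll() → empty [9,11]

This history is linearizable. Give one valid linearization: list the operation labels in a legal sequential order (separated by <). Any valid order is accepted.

1. e2 offer(60), leaving queue <60>
2. e1 poll() → 60, leaving queue <>
3. e3 poll() → empty, leaving queue <>
4. e4 poll() → empty, leaving queue <>
5. e5 poll() → empty, leaving queue <>
6. e6 poll() → empty, leaving queue <>

e2 < e1 < e3 < e4 < e5 < e6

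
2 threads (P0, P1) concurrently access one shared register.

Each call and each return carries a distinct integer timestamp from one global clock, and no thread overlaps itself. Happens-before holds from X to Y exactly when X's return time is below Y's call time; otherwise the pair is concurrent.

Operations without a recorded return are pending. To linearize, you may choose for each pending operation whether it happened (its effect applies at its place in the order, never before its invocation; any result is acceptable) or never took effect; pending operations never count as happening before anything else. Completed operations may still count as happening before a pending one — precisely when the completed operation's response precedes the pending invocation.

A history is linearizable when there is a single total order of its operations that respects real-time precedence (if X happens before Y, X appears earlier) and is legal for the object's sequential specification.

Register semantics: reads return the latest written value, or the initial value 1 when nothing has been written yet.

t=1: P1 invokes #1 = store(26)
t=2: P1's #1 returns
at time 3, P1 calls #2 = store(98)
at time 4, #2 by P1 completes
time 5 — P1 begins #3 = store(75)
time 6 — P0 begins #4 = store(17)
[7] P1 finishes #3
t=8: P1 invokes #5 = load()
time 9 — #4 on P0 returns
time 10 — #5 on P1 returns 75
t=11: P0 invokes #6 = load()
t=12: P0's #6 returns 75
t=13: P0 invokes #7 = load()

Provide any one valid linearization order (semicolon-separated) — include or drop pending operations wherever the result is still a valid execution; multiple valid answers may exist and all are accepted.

step 1: #1 store(26) — value 26
step 2: #2 store(98) — value 98
step 3: #4 store(17) — value 17
step 4: #3 store(75) — value 75
step 5: #5 load() → 75 — value 75
step 6: #6 load() → 75 — value 75

#1; #2; #4; #3; #5; #6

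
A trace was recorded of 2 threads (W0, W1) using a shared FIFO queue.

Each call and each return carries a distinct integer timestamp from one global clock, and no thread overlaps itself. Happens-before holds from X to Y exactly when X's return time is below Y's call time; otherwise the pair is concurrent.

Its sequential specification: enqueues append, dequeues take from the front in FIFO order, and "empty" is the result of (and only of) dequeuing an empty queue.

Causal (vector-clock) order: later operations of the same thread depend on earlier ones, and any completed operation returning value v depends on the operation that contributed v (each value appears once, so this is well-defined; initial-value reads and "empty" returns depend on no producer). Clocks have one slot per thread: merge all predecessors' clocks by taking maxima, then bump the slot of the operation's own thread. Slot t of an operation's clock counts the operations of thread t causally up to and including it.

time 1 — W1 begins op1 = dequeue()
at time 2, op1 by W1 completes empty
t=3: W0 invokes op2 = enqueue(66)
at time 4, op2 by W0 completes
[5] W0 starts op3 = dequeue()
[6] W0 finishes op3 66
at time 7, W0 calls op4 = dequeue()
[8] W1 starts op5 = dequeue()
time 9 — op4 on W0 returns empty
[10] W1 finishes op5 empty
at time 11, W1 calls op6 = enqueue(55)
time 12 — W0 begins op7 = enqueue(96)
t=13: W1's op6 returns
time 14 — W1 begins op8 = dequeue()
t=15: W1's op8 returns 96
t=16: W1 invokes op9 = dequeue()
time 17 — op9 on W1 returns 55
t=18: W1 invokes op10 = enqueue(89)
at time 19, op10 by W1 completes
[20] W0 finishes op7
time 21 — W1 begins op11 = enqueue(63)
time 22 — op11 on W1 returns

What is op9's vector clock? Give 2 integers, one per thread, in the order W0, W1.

(4, 5)

VC(op1, invoked at 1): no causal predecessors; +1 on W1 → (0, 1)
VC(op2, invoked at 3): no causal predecessors; +1 on W0 → (1, 0)
op5, invoked 8, takes VC(op1)=(0, 1) under max, adds 1 for W1 → (0, 2)
op3, invoked 5, takes VC(op2)=(1, 0) under max, adds 1 for W0 → (2, 0)
op6, invoked 11, takes VC(op5)=(0, 2) under max, adds 1 for W1 → (0, 3)
op4, invoked 7, takes VC(op3)=(2, 0) under max, adds 1 for W0 → (3, 0)
op7, invoked 12, takes VC(op4)=(3, 0) under max, adds 1 for W0 → (4, 0)
op8, invoked 14, takes VC(op6)=(0, 3), VC(op7)=(4, 0) under max, adds 1 for W1 → (4, 4)
op9, invoked 16, takes VC(op6)=(0, 3), VC(op8)=(4, 4) under max, adds 1 for W1 → (4, 5)
op10, invoked 18, takes VC(op9)=(4, 5) under max, adds 1 for W1 → (4, 6)
op11, invoked 21, takes VC(op10)=(4, 6) under max, adds 1 for W1 → (4, 7)
target: VC(op9) = (4, 5)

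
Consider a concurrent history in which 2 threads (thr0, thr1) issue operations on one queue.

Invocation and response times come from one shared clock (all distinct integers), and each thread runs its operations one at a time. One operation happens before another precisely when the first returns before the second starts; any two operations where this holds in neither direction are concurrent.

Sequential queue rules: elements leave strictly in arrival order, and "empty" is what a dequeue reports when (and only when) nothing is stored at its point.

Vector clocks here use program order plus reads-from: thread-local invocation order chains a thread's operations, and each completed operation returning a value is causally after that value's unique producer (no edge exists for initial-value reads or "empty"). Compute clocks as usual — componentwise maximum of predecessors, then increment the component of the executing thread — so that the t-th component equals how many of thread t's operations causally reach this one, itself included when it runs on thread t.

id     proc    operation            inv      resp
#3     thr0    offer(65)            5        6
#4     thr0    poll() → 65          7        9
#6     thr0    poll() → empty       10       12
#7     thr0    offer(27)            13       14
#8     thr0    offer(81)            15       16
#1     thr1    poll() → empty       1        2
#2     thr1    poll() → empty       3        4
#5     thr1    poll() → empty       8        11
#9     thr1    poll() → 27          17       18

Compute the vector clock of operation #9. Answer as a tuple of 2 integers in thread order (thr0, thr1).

no predecessors for #1 (invoked 1): thr1 increments from zero → (0, 1)
no predecessors for #3 (invoked 5): thr0 increments from zero → (1, 0)
merge at #2 (invoked 3): VC(#1)=(0, 1), own-thread bump on thr1 → (0, 2)
merge at #4 (invoked 7): VC(#3)=(1, 0), own-thread bump on thr0 → (2, 0)
merge at #5 (invoked 8): VC(#2)=(0, 2), own-thread bump on thr1 → (0, 3)
merge at #6 (invoked 10): VC(#4)=(2, 0), own-thread bump on thr0 → (3, 0)
merge at #7 (invoked 13): VC(#6)=(3, 0), own-thread bump on thr0 → (4, 0)
merge at #8 (invoked 15): VC(#7)=(4, 0), own-thread bump on thr0 → (5, 0)
merge at #9 (invoked 17): VC(#5)=(0, 3), VC(#7)=(4, 0), own-thread bump on thr1 → (4, 4)
target: VC(#9) = (4, 4)

(4, 4)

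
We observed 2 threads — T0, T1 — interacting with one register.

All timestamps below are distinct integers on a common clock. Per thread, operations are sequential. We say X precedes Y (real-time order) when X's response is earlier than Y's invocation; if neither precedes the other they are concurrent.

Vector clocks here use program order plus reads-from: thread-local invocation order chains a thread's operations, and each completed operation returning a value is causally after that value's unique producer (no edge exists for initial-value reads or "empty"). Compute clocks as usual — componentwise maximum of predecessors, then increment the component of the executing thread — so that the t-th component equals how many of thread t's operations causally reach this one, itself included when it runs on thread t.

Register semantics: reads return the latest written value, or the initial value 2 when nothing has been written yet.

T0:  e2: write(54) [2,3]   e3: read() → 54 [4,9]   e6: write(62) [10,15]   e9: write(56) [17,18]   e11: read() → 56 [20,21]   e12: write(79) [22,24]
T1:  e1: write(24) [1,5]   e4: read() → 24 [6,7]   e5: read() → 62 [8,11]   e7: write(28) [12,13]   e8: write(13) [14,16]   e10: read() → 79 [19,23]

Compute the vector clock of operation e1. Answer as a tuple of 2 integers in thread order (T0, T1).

(0, 1)

e1 (invocation 1): nothing precedes it; T1's component alone gives (0, 1)
e2 (invocation 2): nothing precedes it; T0's component alone gives (1, 0)
invoked at 6, e4 merges VC(e1)=(0, 1) and bumps T1's slot → (0, 2)
invoked at 4, e3 merges VC(e2)=(1, 0) and bumps T0's slot → (2, 0)
invoked at 10, e6 merges VC(e3)=(2, 0) and bumps T0's slot → (3, 0)
invoked at 17, e9 merges VC(e6)=(3, 0) and bumps T0's slot → (4, 0)
invoked at 20, e11 merges VC(e9)=(4, 0) and bumps T0's slot → (5, 0)
invoked at 8, e5 merges VC(e4)=(0, 2), VC(e6)=(3, 0) and bumps T1's slot → (3, 3)
invoked at 22, e12 merges VC(e11)=(5, 0) and bumps T0's slot → (6, 0)
invoked at 12, e7 merges VC(e5)=(3, 3) and bumps T1's slot → (3, 4)
invoked at 14, e8 merges VC(e7)=(3, 4) and bumps T1's slot → (3, 5)
invoked at 19, e10 merges VC(e8)=(3, 5), VC(e12)=(6, 0) and bumps T1's slot → (6, 6)
target: VC(e1) = (0, 1)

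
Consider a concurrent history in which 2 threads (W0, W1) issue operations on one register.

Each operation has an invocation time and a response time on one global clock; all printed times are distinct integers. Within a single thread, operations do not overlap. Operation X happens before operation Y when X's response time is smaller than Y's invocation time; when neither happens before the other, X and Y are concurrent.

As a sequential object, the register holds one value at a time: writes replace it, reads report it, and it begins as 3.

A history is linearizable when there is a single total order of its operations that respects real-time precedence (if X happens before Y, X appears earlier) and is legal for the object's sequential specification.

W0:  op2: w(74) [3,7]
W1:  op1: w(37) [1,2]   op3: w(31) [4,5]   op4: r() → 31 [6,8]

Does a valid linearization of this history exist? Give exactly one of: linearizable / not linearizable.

witness order: op1, op2, op3, op4
step 1: op1 w(37) — value 37
step 2: op2 w(74) — value 74
step 3: op3 w(31) — value 31
step 4: op4 r() → 31 — value 31

linearizable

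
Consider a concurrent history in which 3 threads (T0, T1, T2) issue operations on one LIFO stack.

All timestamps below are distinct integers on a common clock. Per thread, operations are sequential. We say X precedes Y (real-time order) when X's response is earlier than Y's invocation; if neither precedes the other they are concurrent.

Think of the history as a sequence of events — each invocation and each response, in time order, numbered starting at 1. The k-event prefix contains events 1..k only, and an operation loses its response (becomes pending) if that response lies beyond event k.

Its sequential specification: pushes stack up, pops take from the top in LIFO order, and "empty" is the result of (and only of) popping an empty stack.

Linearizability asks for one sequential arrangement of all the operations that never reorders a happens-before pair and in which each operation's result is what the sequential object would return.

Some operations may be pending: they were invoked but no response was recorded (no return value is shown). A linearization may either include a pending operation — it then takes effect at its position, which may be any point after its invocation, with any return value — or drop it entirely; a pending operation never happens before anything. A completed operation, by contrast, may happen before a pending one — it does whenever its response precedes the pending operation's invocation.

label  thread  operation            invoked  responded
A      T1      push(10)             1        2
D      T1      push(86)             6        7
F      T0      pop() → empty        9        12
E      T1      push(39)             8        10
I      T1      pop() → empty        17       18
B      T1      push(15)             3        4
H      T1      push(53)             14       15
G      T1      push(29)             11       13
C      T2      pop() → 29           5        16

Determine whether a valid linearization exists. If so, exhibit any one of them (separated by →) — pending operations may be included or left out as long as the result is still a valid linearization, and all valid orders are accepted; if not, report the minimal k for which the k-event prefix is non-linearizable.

through event 11 a valid linearization exists; event 12 (F responding at time 12) ends that
no legal order exists: 2 real-time-consistent candidates over 5 completed LIFO stack operations, all rejected
including or dropping the 2 pending operations (C, G) in any combination fails
for example A, B, D, E, F (pending dropped) fails at step 5: F pop() → empty is not legal there
for example A, B, D, F, E (pending dropped) fails at step 4: F pop() → empty is not legal there

not linearizable — minimal violating prefix: 12 events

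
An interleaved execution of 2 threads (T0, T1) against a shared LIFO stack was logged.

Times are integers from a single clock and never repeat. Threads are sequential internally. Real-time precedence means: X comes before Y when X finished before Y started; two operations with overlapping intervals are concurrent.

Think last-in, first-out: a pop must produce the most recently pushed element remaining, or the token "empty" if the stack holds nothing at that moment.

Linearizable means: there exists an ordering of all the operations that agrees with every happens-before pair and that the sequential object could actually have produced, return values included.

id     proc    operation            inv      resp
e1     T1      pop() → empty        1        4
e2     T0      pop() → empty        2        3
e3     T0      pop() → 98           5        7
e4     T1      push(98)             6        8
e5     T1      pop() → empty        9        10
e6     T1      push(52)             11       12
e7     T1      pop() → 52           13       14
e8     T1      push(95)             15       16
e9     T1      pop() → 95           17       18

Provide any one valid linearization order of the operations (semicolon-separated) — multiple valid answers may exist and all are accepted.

e1; e2; e4; e3; e5; e6; e7; e8; e9

1. e1 pop() → empty, leaving stack <>
2. e2 pop() → empty, leaving stack <>
3. e4 push(98), leaving stack <98>
4. e3 pop() → 98, leaving stack <>
5. e5 pop() → empty, leaving stack <>
6. e6 push(52), leaving stack <52>
7. e7 pop() → 52, leaving stack <>
8. e8 push(95), leaving stack <95>
9. e9 pop() → 95, leaving stack <>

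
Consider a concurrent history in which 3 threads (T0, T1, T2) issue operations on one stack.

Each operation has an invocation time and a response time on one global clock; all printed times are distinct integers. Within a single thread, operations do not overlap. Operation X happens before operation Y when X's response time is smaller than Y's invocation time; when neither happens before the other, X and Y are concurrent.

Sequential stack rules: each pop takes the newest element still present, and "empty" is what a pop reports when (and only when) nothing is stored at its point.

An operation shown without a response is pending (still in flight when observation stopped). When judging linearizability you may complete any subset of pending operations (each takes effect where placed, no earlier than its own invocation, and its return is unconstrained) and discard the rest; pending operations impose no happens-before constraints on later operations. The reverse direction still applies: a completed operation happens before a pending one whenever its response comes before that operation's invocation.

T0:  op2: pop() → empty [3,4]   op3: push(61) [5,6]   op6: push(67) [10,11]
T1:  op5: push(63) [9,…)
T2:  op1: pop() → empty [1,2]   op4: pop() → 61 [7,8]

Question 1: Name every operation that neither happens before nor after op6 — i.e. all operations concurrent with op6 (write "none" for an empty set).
Answer: op5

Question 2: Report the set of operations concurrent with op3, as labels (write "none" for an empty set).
Answer: none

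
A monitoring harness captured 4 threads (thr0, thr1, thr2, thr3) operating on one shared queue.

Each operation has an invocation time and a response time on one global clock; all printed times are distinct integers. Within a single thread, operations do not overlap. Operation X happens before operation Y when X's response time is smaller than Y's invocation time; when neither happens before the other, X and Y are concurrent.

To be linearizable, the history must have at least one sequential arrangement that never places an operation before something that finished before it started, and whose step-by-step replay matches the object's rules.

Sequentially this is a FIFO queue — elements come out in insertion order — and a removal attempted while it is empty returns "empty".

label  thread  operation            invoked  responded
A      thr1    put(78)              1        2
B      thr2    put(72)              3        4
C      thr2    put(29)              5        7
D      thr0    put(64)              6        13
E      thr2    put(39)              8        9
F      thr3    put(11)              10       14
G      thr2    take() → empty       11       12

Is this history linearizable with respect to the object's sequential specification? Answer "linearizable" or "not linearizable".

not linearizable

through event 11 a valid linearization exists; event 12 (G responding at time 12) ends that
exhaustive check: the 5 completed queue ops admit one real-time order; illegal
completion choices over the 2 pending operations (D, F) were checked; none helps
take A, B, C, E, G (pending dropped): step 5 already fails, because G take() → empty cannot occur there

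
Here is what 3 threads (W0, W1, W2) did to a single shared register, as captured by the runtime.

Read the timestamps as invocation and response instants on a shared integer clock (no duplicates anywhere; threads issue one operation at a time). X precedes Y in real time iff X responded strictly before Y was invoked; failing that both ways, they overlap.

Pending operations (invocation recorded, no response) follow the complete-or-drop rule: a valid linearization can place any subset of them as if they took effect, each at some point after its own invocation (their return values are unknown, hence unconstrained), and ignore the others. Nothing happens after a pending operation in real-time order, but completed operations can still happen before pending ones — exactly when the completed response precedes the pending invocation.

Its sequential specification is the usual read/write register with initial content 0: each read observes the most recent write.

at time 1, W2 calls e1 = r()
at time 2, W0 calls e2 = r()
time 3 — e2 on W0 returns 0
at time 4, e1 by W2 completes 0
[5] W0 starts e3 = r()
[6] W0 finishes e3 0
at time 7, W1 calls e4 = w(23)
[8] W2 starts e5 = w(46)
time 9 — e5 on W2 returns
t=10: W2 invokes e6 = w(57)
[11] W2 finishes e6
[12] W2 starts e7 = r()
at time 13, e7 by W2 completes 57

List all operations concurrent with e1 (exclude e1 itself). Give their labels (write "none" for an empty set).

e2

e1 spans [1,4]: anything still running between times 1 and 4 counts as concurrent
e2 [2,3]: concurrent
e3 [5,6]: after
e4 [7,…): after
e5 [8,9]: after
e6 [10,11]: after
e7 [12,13]: after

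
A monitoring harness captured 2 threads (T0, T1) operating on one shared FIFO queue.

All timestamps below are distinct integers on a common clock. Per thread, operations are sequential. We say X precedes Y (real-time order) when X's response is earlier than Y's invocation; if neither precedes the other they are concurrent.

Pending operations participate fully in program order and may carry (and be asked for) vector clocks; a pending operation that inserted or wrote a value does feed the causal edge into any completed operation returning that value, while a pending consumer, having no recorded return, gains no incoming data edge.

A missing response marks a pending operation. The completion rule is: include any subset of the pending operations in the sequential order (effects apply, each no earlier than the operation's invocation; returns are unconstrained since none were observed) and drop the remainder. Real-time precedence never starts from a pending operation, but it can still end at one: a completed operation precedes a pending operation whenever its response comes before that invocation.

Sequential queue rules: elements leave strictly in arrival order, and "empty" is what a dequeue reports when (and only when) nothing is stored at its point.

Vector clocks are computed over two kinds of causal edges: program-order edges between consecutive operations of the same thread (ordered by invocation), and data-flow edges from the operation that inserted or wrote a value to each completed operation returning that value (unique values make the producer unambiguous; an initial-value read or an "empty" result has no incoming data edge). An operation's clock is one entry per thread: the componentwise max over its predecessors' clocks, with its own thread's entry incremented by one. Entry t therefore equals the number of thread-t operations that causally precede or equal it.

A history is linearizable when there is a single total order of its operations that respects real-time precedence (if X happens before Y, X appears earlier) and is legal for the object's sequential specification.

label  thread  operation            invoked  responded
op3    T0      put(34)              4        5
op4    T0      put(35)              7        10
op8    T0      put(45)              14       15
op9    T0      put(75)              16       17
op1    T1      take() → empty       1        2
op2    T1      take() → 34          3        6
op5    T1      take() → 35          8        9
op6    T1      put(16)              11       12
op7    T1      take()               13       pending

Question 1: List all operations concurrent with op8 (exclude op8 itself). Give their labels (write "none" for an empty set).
op7

concurrent with op8 ([14,15]): every op whose interval crosses 14..15
op1 [1,2]: before
op2 [3,6]: before
op3 [4,5]: before
op4 [7,10]: before
op5 [8,9]: before
op6 [11,12]: before
op7 [13,…): concurrent
op9 [16,17]: after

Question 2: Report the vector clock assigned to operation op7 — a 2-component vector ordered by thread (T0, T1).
(2, 5)

no predecessors for op1 (invoked 1): T1 increments from zero → (0, 1)
no predecessors for op3 (invoked 4): T0 increments from zero → (1, 0)
merge at op4 (invoked 7): VC(op3)=(1, 0), own-thread bump on T0 → (2, 0)
merge at op2 (invoked 3): VC(op1)=(0, 1), VC(op3)=(1, 0), own-thread bump on T1 → (1, 2)
merge at op8 (invoked 14): VC(op4)=(2, 0), own-thread bump on T0 → (3, 0)
merge at op9 (invoked 16): VC(op8)=(3, 0), own-thread bump on T0 → (4, 0)
merge at op5 (invoked 8): VC(op2)=(1, 2), VC(op4)=(2, 0), own-thread bump on T1 → (2, 3)
merge at op6 (invoked 11): VC(op5)=(2, 3), own-thread bump on T1 → (2, 4)
merge at op7 (invoked 13): VC(op6)=(2, 4), own-thread bump on T1 → (2, 5)
target: VC(op7) = (2, 5)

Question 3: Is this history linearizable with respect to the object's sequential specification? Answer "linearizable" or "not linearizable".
linearizable

a witness: op1, op3, op2, op4, op5, op6, op7, op8, op9
step 1: op1 take() → empty — queue <>
step 2: op3 put(34) — queue <34>
step 3: op2 take() → 34 — queue <>
step 4: op4 put(35) — queue <35>
step 5: op5 take() → 35 — queue <>
step 6: op6 put(16) — queue <16>
step 7: op7 take() (pending, included) — queue <>
step 8: op8 put(45) — queue <45>
step 9: op9 put(75) — queue <45,75>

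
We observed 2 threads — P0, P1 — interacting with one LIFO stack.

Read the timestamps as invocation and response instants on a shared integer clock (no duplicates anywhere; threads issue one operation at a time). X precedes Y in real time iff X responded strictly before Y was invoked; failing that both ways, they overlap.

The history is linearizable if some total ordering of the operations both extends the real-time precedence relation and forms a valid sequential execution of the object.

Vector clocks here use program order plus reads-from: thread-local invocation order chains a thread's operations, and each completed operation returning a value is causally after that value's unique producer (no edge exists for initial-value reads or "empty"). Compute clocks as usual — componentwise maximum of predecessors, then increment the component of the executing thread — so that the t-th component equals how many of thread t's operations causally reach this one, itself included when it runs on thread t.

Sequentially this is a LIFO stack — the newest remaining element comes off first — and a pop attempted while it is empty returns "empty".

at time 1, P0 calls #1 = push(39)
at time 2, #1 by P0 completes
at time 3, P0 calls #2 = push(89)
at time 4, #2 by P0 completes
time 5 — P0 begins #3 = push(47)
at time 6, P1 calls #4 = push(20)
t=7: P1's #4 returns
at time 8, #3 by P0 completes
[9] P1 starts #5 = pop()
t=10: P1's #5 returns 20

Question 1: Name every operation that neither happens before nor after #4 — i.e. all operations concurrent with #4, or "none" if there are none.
Answer: #3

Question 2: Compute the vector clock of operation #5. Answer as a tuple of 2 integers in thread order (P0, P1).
Answer: (0, 2)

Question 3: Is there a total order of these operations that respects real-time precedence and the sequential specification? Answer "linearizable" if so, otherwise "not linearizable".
witness order: #1, #2, #3, #4, #5
step 1: #1 push(39) — stack <39>
step 2: #2 push(89) — stack <39,89>
step 3: #3 push(47) — stack <39,89,47>
step 4: #4 push(20) — stack <39,89,47,20>
step 5: #5 pop() → 20 — stack <39,89,47>

linearizable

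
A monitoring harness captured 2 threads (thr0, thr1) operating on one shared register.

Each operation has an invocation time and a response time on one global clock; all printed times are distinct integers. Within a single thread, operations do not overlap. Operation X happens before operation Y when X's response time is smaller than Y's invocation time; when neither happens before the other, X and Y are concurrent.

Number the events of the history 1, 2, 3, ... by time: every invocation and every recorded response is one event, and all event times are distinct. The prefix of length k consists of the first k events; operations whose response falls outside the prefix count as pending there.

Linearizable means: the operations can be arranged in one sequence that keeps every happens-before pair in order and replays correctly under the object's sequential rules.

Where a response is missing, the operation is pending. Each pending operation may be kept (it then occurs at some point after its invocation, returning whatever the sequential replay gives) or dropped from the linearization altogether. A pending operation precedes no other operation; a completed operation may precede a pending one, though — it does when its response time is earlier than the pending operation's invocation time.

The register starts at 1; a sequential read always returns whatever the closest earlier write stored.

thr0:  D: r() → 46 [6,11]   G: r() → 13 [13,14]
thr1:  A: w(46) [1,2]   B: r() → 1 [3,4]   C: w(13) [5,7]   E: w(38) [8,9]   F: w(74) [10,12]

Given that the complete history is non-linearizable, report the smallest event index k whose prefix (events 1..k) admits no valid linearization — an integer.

4

events 1..3 are linearizable; a witness order is A:
1. A w(46), leaving value 46
include event 4 — B responding at 4 — and every candidate order breaks
one such order, A, B, breaks at step 2 where B r() → 1 is illegal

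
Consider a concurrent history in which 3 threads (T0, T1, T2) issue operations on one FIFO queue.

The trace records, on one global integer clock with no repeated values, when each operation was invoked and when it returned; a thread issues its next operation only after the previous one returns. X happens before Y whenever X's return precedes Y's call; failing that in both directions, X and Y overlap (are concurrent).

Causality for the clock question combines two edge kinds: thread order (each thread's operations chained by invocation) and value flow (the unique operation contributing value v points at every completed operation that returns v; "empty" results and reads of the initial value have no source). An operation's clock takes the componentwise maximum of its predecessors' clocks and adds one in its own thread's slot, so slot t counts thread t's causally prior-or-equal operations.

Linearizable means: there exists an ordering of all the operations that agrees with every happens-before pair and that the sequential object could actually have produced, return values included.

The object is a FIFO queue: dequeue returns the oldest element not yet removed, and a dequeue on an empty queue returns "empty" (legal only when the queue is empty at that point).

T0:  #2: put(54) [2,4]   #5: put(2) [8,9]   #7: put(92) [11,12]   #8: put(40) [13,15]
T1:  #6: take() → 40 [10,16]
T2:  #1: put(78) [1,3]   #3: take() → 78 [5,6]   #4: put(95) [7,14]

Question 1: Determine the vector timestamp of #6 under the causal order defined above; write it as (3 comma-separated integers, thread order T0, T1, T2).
no predecessors for #1 (invoked 1): T2 increments from zero → (0, 0, 1)
no predecessors for #2 (invoked 2): T0 increments from zero → (1, 0, 0)
#3, invoked 5, takes VC(#1)=(0, 0, 1) under max, adds 1 for T2 → (0, 0, 2)
#5, invoked 8, takes VC(#2)=(1, 0, 0) under max, adds 1 for T0 → (2, 0, 0)
#4, invoked 7, takes VC(#3)=(0, 0, 2) under max, adds 1 for T2 → (0, 0, 3)
#7, invoked 11, takes VC(#5)=(2, 0, 0) under max, adds 1 for T0 → (3, 0, 0)
#8, invoked 13, takes VC(#7)=(3, 0, 0) under max, adds 1 for T0 → (4, 0, 0)
#6, invoked 10, takes VC(#8)=(4, 0, 0) under max, adds 1 for T1 → (4, 1, 0)
target: VC(#6) = (4, 1, 0)

(4, 1, 0)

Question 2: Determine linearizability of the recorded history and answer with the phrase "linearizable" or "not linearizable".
already the first 16 events (up to #6's response at time 16) admit no linearization; the first 15 still do
8 completed operations, 30 real-time-consistent orders — every FIFO queue replay fails
one such order, #1, #2, #3, #4, #5, #6, #7, #8, breaks at step 6 where #6 take() → 40 is illegal
one such order, #1, #2, #3, #4, #5, #7, #6, #8, breaks at step 7 where #6 take() → 40 is illegal

not linearizable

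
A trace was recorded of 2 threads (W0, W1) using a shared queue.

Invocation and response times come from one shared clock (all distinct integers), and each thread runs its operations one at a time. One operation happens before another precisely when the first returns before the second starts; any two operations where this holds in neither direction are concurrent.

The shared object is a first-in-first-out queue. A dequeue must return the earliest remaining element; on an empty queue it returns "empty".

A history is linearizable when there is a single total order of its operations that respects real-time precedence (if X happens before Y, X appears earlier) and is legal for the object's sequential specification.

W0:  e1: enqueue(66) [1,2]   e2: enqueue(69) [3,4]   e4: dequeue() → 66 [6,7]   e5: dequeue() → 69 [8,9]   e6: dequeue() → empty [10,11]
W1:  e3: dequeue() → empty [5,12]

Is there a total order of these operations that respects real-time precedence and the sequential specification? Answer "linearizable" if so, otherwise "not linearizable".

a witness: e1, e2, e4, e5, e3, e6
after step 1 (e1 enqueue(66)): queue <66>
after step 2 (e2 enqueue(69)): queue <66,69>
after step 3 (e4 dequeue() → 66): queue <69>
after step 4 (e5 dequeue() → 69): queue <>
after step 5 (e3 dequeue() → empty): queue <>
after step 6 (e6 dequeue() → empty): queue <>

linearizable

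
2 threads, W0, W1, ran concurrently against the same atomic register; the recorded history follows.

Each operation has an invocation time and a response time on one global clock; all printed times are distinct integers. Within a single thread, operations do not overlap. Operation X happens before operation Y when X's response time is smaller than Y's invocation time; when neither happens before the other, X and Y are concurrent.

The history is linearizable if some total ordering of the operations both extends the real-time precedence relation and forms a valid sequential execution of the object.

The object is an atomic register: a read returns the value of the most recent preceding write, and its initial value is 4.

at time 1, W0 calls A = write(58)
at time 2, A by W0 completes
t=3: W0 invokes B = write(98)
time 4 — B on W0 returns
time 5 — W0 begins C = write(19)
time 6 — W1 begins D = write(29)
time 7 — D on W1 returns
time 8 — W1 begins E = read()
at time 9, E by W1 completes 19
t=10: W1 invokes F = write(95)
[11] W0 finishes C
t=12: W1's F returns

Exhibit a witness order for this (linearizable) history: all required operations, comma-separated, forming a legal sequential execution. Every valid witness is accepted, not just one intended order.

A, B, D, C, E, F

after step 1 (A write(58)): value 58
after step 2 (B write(98)): value 98
after step 3 (D write(29)): value 29
after step 4 (C write(19)): value 19
after step 5 (E read() → 19): value 19
after step 6 (F write(95)): value 95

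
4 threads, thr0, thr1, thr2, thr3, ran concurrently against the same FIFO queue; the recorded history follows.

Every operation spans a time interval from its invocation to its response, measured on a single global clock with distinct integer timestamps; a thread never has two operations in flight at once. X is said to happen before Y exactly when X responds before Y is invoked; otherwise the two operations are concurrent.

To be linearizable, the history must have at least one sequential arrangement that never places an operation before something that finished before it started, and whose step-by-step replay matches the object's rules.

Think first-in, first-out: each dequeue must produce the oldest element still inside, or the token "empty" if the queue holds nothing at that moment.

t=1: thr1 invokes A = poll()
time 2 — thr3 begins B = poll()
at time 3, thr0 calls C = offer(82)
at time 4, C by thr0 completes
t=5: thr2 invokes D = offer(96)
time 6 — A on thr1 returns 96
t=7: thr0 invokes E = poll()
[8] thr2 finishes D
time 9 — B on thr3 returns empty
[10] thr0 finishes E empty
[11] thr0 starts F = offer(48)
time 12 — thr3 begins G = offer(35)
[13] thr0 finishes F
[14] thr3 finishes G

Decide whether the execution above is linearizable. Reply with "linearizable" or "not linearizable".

cut after 8 events: linearizable; cut after 9 events (B responds, time 9): not linearizable
no legal order exists: 12 real-time-consistent candidates over 4 completed FIFO queue operations, all rejected
no completion choice of the 1 pending operation (E) rescues it — every subset was tried
for example A, B, C, D (pending dropped) fails at step 1: A poll() → 96 is not legal there
for example A, C, B, D (pending dropped) fails at step 1: A poll() → 96 is not legal there

not linearizable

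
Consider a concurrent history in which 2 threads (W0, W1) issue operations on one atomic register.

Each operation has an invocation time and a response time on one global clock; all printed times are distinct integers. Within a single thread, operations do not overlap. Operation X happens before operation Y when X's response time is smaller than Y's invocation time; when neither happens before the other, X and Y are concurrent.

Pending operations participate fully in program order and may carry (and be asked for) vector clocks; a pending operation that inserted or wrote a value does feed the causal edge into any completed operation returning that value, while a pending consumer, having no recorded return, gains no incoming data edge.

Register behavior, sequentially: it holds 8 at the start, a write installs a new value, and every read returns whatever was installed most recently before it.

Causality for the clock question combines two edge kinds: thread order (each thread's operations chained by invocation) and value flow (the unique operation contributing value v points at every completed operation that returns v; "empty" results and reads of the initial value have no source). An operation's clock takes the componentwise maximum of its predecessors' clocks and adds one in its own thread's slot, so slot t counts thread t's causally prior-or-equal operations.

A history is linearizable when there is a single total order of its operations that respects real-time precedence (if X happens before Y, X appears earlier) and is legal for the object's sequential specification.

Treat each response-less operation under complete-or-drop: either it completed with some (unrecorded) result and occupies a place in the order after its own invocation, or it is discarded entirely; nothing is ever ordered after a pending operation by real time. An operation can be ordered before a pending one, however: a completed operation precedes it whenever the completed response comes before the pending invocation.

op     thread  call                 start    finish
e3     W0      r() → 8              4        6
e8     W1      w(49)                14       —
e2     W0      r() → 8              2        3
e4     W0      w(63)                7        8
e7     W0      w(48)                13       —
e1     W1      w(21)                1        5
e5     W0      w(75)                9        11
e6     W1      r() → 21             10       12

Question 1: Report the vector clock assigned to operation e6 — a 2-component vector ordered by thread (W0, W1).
e1, invoked 1, has no incoming edges; only W1's bump applies → (0, 1)
e2, invoked 2, has no incoming edges; only W0's bump applies → (1, 0)
from VC(e1)=(0, 1), e6 (invoked 10) maxes components and bumps W1 → (0, 2)
from VC(e2)=(1, 0), e3 (invoked 4) maxes components and bumps W0 → (2, 0)
from VC(e6)=(0, 2), e8 (invoked 14) maxes components and bumps W1 → (0, 3)
from VC(e3)=(2, 0), e4 (invoked 7) maxes components and bumps W0 → (3, 0)
from VC(e4)=(3, 0), e5 (invoked 9) maxes components and bumps W0 → (4, 0)
from VC(e5)=(4, 0), e7 (invoked 13) maxes components and bumps W0 → (5, 0)
target: VC(e6) = (0, 2)

(0, 2)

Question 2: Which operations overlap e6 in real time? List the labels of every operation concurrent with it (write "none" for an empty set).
e6 runs from 10 to 12; window-overlapping ops are concurrent
e1 [1,5]: before
e2 [2,3]: before
e3 [4,6]: before
e4 [7,8]: before
e5 [9,11]: concurrent
e7 [13,…): after
e8 [14,…): after

e5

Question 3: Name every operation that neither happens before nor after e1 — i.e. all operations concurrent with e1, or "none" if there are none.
e1 spans [1,5]; an op avoiding the whole window 1..5 is ordered, any other is concurrent
e2 [2,3]: concurrent
e3 [4,6]: concurrent
e4 [7,8]: after
e5 [9,11]: after
e6 [10,12]: after
e7 [13,…): after
e8 [14,…): after

e2, e3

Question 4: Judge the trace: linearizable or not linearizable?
events 1..11 are fine; event 12 — the response of e6 at time 12 — makes the prefix non-linearizable
every one of the 6 real-time-consistent orders over 6 completed atomic register ops fails the sequential spec
take e1, e2, e3, e4, e5, e6: step 2 already fails, because e2 r() → 8 cannot occur there
take e1, e2, e3, e4, e6, e5: step 2 already fails, because e2 r() → 8 cannot occur there

not linearizable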